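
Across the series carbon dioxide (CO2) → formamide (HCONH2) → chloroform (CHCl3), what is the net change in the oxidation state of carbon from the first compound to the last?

-2

Carbon oxidation states along the series — carbon dioxide: +4, formamide: +2, chloroform: +2.
Net change = +2 − (+4) = -2.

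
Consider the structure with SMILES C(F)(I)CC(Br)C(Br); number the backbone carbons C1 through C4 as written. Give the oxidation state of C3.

Bonds to more-electronegative neighbours contribute +1 each, bonds to H or metals contribute −1 each, and C–C bonds contribute 0.
C3 has one bond to C (0), one bond to C (0), one bond to Br (+1), one bond to H (-1).
Oxidation state = 0 + 0 + 1 − 1 = 0.

0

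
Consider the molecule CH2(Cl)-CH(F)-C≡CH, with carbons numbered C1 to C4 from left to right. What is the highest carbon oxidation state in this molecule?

Tallying each carbon's bonds:
C1: 1C, 2H, 1Cl → 0 − 2 + 1 = -1
C2: 2C, 1H, 1F → 0 − 1 + 1 = 0
C3: 4C → 0 = 0
C4: 3C, 1H → 0 − 1 = -1
The highest value is 0.

0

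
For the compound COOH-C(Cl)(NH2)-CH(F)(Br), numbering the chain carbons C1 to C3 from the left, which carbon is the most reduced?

C3

Tallying each carbon's bonds:
C1: 1C, 3O → 0 + 3 = +3
C2: 2C, 1N, 1Cl → 0 + 1 + 1 = +2
C3: 1C, 1H, 1F, 1Br → 0 − 1 + 1 + 1 = +1
The most reduced carbon is C3 at +1.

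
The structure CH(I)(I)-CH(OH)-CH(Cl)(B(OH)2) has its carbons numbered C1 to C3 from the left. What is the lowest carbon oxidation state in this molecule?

Tallying each carbon's bonds:
C1: 1C, 1H, 2I → 0 − 1 + 2 = +1
C2: 2C, 1H, 1O → 0 − 1 + 1 = 0
C3: 1C, 1H, 1Cl, 1B → 0 − 1 + 1 − 1 = -1
The lowest value is -1.

-1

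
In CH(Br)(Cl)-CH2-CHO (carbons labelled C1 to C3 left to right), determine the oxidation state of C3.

+1

Assign +1 per bond to O/N/halogen, −1 per bond to H or an electropositive element, and 0 per bond to carbon.
C3 has one bond to C (0), one bond to H (-1), a double bond to O (2×+1 = +2).
Oxidation state = 0 − 1 + 2 = +1.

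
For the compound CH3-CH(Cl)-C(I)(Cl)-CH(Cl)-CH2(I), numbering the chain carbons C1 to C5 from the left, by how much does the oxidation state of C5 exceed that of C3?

-3

C5: 1C, 2H, 1I → 0 − 2 + 1 = -1
C3: 2C, 1Cl, 1I → 0 + 1 + 1 = +2
Difference: -1 − (+2) = -3.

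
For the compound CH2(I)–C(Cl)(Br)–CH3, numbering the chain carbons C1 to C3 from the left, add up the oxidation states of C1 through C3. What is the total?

-2

Each bond to a more electronegative atom (O, N, halogen) counts +1, each bond to a less electronegative atom (H, metal, B, Si) counts −1, and each C–C bond counts 0. Tallying each carbon:
C1: 1C, 2H, 1I → 0 − 2 + 1 = -1
C2: 2C, 1Cl, 1Br → 0 + 1 + 1 = +2
C3: 1C, 3H → 0 − 3 = -3
Sum = -1 + 2 − 3 = -2.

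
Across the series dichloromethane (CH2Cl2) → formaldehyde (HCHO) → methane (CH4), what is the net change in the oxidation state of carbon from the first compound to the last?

Carbon oxidation states along the series — dichloromethane: 0, formaldehyde: 0, methane: -4.
Net change = -4 − (0) = -4.

-4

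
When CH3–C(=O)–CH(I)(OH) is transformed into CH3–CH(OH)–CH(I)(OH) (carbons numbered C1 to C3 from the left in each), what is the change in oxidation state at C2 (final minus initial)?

Before: C2 has 2 bonds to C, 2 bonds to O → oxidation state +2.
After: C2 has 2 bonds to C, 1 bond to H, 1 bond to O → oxidation state 0.
Δ = 0 − (+2) = -2, so this is a reduction at C2.

-2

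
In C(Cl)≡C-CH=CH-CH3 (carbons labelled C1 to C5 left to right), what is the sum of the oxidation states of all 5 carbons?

Each bond to a more electronegative atom (O, N, halogen) counts +1, each bond to a less electronegative atom (H, metal, B, Si) counts −1, and each C–C bond counts 0. Tallying each carbon:
C1: 3C, 1Cl → 0 + 1 = +1
C2: 4C → 0 = 0
C3: 3C, 1H → 0 − 1 = -1
C4: 3C, 1H → 0 − 1 = -1
C5: 1C, 3H → 0 − 3 = -3
Sum = +1 + 0 − 1 − 1 − 3 = -4.

-4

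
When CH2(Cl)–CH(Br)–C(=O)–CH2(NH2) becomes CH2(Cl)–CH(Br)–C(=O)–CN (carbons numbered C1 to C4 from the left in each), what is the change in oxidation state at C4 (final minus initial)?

Before: C4 has 1 bond to C, 2 bonds to H, 1 bond to N → oxidation state -1.
After: C4 has 1 bond to C, 3 bonds to N → oxidation state +3.
Δ = +3 − (-1) = +4, so this is an oxidation at C4.

+4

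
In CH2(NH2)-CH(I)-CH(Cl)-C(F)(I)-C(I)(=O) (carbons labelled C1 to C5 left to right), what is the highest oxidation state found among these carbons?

+3

Bonds to more-electronegative neighbours contribute +1 each, bonds to H or metals contribute −1 each, and C–C bonds contribute 0. Tallying each carbon:
C1: 1C, 2H, 1N → 0 − 2 + 1 = -1
C2: 2C, 1H, 1I → 0 − 1 + 1 = 0
C3: 2C, 1H, 1Cl → 0 − 1 + 1 = 0
C4: 2C, 1F, 1I → 0 + 1 + 1 = +2
C5: 1C, 2O, 1I → 0 + 2 + 1 = +3
The highest value is +3.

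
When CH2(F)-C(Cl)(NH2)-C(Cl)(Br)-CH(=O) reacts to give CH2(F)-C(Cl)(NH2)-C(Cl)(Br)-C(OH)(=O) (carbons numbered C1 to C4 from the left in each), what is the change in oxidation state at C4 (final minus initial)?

+2

Before: C4 has 1 bond to C, 1 bond to H, 2 bonds to O → oxidation state +1.
After: C4 has 1 bond to C, 3 bonds to O → oxidation state +3.
Δ = +3 − (+1) = +2, so this is an oxidation at C4.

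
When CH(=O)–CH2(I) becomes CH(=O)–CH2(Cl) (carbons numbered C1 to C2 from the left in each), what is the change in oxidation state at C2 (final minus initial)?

Before: C2 has 1 bond to C, 2 bonds to H, 1 bond to I → oxidation state -1.
After: C2 has 1 bond to C, 2 bonds to H, 1 bond to Cl → oxidation state -1.
Δ = -1 − (-1) = 0, so no net redox change at C2.

0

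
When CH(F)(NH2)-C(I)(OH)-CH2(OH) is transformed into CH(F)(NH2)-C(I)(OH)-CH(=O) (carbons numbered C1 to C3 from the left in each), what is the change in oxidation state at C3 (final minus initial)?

+2

Before: C3 has 1 bond to C, 2 bonds to H, 1 bond to O → oxidation state -1.
After: C3 has 1 bond to C, 1 bond to H, 2 bonds to O → oxidation state +1.
Δ = +1 − (-1) = +2, so this is an oxidation at C3.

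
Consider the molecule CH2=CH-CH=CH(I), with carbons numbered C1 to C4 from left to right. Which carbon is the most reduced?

C1

Each bond to a more electronegative atom (O, N, halogen) counts +1, each bond to a less electronegative atom (H, metal, B, Si) counts −1, and each C–C bond counts 0. Tallying each carbon:
C1: 2C, 2H → 0 − 2 = -2
C2: 3C, 1H → 0 − 1 = -1
C3: 3C, 1H → 0 − 1 = -1
C4: 2C, 1H, 1I → 0 − 1 + 1 = 0
The most reduced carbon is C1 at -2.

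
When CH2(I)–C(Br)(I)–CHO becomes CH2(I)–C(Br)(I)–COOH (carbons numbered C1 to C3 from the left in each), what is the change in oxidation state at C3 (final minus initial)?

Before: C3 has 1 bond to C, 1 bond to H, 2 bonds to O → oxidation state +1.
After: C3 has 1 bond to C, 3 bonds to O → oxidation state +3.
Δ = +3 − (+1) = +2, so this is an oxidation at C3.

+2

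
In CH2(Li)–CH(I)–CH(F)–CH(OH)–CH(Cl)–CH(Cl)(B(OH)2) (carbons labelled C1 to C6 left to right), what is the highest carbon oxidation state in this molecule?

0

Count +1 for every bond to an atom more electronegative than carbon and −1 for every bond to one less electronegative; C–C bonds are 0. Tallying each carbon:
C1: 1C, 2H, 1Li → 0 − 2 − 1 = -3
C2: 2C, 1H, 1I → 0 − 1 + 1 = 0
C3: 2C, 1H, 1F → 0 − 1 + 1 = 0
C4: 2C, 1H, 1O → 0 − 1 + 1 = 0
C5: 2C, 1H, 1Cl → 0 − 1 + 1 = 0
C6: 1C, 1H, 1Cl, 1B → 0 − 1 + 1 − 1 = -1
The highest value is 0.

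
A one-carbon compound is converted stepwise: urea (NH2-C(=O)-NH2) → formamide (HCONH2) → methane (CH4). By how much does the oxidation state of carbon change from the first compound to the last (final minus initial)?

Carbon oxidation states along the series — urea: +4, formamide: +2, methane: -4.
Net change = -4 − (+4) = -8.

-8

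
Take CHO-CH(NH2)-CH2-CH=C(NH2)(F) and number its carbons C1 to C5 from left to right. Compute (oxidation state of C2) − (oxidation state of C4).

C2: 2C, 1H, 1N → 0 − 1 + 1 = 0
C4: 3C, 1H → 0 − 1 = -1
Difference: 0 − (-1) = +1.

+1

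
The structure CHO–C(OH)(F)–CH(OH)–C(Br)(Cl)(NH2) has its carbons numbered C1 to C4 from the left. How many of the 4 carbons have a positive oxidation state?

Bonds to more-electronegative neighbours contribute +1 each, bonds to H or metals contribute −1 each, and C–C bonds contribute 0. Tallying each carbon:
C1: 1C, 1H, 2O → 0 − 1 + 2 = +1
C2: 2C, 1O, 1F → 0 + 1 + 1 = +2
C3: 2C, 1H, 1O → 0 − 1 + 1 = 0
C4: 1C, 1N, 1Cl, 1Br → 0 + 1 + 1 + 1 = +3
3 carbons (C1, C2, C4) meet the condition.

3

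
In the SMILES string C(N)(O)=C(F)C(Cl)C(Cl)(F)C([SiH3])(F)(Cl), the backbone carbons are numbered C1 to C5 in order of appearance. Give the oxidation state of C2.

+1

Each bond to a more electronegative atom (O, N, halogen) counts +1, each bond to a less electronegative atom (H, metal, B, Si) counts −1, and each C–C bond counts 0.
C2 has a double bond to C (2×0 = 0), one bond to C (0), one bond to F (+1).
Oxidation state = 0 + 0 + 1 = +1.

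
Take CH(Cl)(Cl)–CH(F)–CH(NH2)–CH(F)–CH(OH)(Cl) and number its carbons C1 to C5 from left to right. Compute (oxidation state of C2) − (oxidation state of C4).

C2: 2C, 1H, 1F → 0 − 1 + 1 = 0
C4: 2C, 1H, 1F → 0 − 1 + 1 = 0
Difference: 0 − (0) = 0.

0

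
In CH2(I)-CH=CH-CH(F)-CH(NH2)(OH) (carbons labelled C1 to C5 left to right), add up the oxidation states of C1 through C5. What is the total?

-2

Each bond to a more electronegative atom (O, N, halogen) counts +1, each bond to a less electronegative atom (H, metal, B, Si) counts −1, and each C–C bond counts 0. Tallying each carbon:
C1: 1C, 2H, 1I → 0 − 2 + 1 = -1
C2: 3C, 1H → 0 − 1 = -1
C3: 3C, 1H → 0 − 1 = -1
C4: 2C, 1H, 1F → 0 − 1 + 1 = 0
C5: 1C, 1H, 1O, 1N → 0 − 1 + 1 + 1 = +1
Sum = -1 − 1 − 1 + 0 + 1 = -2.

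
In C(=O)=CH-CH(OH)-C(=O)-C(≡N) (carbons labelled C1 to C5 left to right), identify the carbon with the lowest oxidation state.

Tallying each carbon's bonds:
C1: 2C, 2O → 0 + 2 = +2
C2: 3C, 1H → 0 − 1 = -1
C3: 2C, 1H, 1O → 0 − 1 + 1 = 0
C4: 2C, 2O → 0 + 2 = +2
C5: 1C, 3N → 0 + 3 = +3
The most reduced carbon is C2 at -1.

C2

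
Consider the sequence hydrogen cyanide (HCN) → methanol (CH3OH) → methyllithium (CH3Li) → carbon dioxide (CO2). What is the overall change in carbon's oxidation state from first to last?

Carbon oxidation states along the series — hydrogen cyanide: +2, methanol: -2, methyllithium: -4, carbon dioxide: +4.
Net change = +4 − (+2) = +2.

+2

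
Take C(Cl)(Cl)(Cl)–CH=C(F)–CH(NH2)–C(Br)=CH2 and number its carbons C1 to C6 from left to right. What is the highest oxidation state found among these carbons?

+3

Tallying each carbon's bonds:
C1: 1C, 3Cl → 0 + 3 = +3
C2: 3C, 1H → 0 − 1 = -1
C3: 3C, 1F → 0 + 1 = +1
C4: 2C, 1H, 1N → 0 − 1 + 1 = 0
C5: 3C, 1Br → 0 + 1 = +1
C6: 2C, 2H → 0 − 2 = -2
The highest value is +3.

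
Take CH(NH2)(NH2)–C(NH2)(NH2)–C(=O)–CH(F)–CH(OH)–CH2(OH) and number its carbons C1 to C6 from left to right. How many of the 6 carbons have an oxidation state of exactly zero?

2

Assign +1 per bond to O/N/halogen, −1 per bond to H or an electropositive element, and 0 per bond to carbon. Tallying each carbon:
C1: 1C, 1H, 2N → 0 − 1 + 2 = +1
C2: 2C, 2N → 0 + 2 = +2
C3: 2C, 2O → 0 + 2 = +2
C4: 2C, 1H, 1F → 0 − 1 + 1 = 0
C5: 2C, 1H, 1O → 0 − 1 + 1 = 0
C6: 1C, 2H, 1O → 0 − 2 + 1 = -1
2 carbons (C4, C5) meet the condition.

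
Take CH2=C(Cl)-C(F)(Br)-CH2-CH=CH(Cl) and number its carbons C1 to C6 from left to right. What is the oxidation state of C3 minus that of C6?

+2

C3: 2C, 1F, 1Br → 0 + 1 + 1 = +2
C6: 2C, 1H, 1Cl → 0 − 1 + 1 = 0
Difference: +2 − (0) = +2.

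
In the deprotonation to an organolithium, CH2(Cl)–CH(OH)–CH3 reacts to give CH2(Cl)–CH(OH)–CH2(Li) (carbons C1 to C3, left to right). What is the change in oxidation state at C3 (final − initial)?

Before: C3 has 1 bond to C, 3 bonds to H → oxidation state -3.
After: C3 has 1 bond to C, 2 bonds to H, 1 bond to Li → oxidation state -3.
Δ = -3 − (-3) = 0, so no net redox change at C3.

0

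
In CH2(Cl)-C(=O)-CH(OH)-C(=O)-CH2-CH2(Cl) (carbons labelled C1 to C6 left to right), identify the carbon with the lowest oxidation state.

C5

Count +1 for every bond to an atom more electronegative than carbon and −1 for every bond to one less electronegative; C–C bonds are 0. Tallying each carbon:
C1: 1C, 2H, 1Cl → 0 − 2 + 1 = -1
C2: 2C, 2O → 0 + 2 = +2
C3: 2C, 1H, 1O → 0 − 1 + 1 = 0
C4: 2C, 2O → 0 + 2 = +2
C5: 2C, 2H → 0 − 2 = -2
C6: 1C, 2H, 1Cl → 0 − 2 + 1 = -1
The most reduced carbon is C5 at -2.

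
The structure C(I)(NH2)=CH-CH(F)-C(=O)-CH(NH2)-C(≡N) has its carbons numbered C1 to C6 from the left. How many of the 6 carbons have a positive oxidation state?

Tallying each carbon's bonds:
C1: 2C, 1N, 1I → 0 + 1 + 1 = +2
C2: 3C, 1H → 0 − 1 = -1
C3: 2C, 1H, 1F → 0 − 1 + 1 = 0
C4: 2C, 2O → 0 + 2 = +2
C5: 2C, 1H, 1N → 0 − 1 + 1 = 0
C6: 1C, 3N → 0 + 3 = +3
3 carbons (C1, C4, C6) meet the condition.

3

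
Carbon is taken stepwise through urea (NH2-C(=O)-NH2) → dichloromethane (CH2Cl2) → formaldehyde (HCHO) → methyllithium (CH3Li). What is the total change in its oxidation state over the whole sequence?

Carbon oxidation states along the series — urea: +4, dichloromethane: 0, formaldehyde: 0, methyllithium: -4.
Net change = -4 − (+4) = -8.

-8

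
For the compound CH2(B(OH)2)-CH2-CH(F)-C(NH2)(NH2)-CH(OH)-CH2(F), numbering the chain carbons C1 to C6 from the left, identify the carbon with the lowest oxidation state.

C1

Tallying each carbon's bonds:
C1: 1C, 2H, 1B → 0 − 2 − 1 = -3
C2: 2C, 2H → 0 − 2 = -2
C3: 2C, 1H, 1F → 0 − 1 + 1 = 0
C4: 2C, 2N → 0 + 2 = +2
C5: 2C, 1H, 1O → 0 − 1 + 1 = 0
C6: 1C, 2H, 1F → 0 − 2 + 1 = -1
The most reduced carbon is C1 at -3.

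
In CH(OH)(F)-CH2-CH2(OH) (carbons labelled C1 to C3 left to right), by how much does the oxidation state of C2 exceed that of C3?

-1

C2: 2C, 2H → 0 − 2 = -2
C3: 1C, 2H, 1O → 0 − 2 + 1 = -1
Difference: -2 − (-1) = -1.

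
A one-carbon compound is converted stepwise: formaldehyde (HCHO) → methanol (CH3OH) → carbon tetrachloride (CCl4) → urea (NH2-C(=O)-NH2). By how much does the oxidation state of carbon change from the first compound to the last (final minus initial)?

Carbon oxidation states along the series — formaldehyde: 0, methanol: -2, carbon tetrachloride: +4, urea: +4.
Net change = +4 − (0) = +4.

+4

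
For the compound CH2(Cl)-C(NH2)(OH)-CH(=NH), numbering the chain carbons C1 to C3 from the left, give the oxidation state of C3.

C3 has one bond to C (0), a double bond to N (2×+1 = +2), one bond to H (-1).
Oxidation state = 0 + 2 − 1 = +1.

+1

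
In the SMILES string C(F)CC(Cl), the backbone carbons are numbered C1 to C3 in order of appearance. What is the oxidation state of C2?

-2

Each bond to a more electronegative atom (O, N, halogen) counts +1, each bond to a less electronegative atom (H, metal, B, Si) counts −1, and each C–C bond counts 0.
C2 has one bond to C (0), one bond to C (0), one bond to H (-1), one bond to H (-1).
Oxidation state = 0 + 0 − 1 − 1 = -2.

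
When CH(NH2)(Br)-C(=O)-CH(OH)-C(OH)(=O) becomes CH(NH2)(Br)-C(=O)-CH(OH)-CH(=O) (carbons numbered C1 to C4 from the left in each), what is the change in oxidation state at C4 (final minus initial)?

Before: C4 has 1 bond to C, 3 bonds to O → oxidation state +3.
After: C4 has 1 bond to C, 1 bond to H, 2 bonds to O → oxidation state +1.
Δ = +1 − (+3) = -2, so this is a reduction at C4.

-2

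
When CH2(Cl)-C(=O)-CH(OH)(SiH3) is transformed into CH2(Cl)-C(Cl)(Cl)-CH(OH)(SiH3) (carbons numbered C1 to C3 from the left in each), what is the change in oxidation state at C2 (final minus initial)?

0

Before: C2 has 2 bonds to C, 2 bonds to O → oxidation state +2.
After: C2 has 2 bonds to C, 2 bonds to Cl → oxidation state +2.
Δ = +2 − (+2) = 0, so no net redox change at C2.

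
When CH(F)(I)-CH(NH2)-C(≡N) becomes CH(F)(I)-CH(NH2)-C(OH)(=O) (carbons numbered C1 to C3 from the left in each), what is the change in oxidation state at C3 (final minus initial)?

0

Before: C3 has 1 bond to C, 3 bonds to N → oxidation state +3.
After: C3 has 1 bond to C, 3 bonds to O → oxidation state +3.
Δ = +3 − (+3) = 0, so no net redox change at C3.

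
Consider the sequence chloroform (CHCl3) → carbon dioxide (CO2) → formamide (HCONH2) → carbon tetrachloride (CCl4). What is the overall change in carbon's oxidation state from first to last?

+2

Carbon oxidation states along the series — chloroform: +2, carbon dioxide: +4, formamide: +2, carbon tetrachloride: +4.
Net change = +4 − (+2) = +2.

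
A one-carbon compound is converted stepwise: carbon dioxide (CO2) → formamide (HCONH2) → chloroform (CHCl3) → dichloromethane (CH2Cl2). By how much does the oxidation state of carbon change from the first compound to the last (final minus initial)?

-4

Carbon oxidation states along the series — carbon dioxide: +4, formamide: +2, chloroform: +2, dichloromethane: 0.
Net change = 0 − (+4) = -4.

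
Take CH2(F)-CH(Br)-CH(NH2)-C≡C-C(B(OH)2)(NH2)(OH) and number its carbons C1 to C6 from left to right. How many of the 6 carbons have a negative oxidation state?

Count +1 for every bond to an atom more electronegative than carbon and −1 for every bond to one less electronegative; C–C bonds are 0. Tallying each carbon:
C1: 1C, 2H, 1F → 0 − 2 + 1 = -1
C2: 2C, 1H, 1Br → 0 − 1 + 1 = 0
C3: 2C, 1H, 1N → 0 − 1 + 1 = 0
C4: 4C → 0 = 0
C5: 4C → 0 = 0
C6: 1C, 1O, 1N, 1B → 0 + 1 + 1 − 1 = +1
1 carbon (C1) meets the condition.

1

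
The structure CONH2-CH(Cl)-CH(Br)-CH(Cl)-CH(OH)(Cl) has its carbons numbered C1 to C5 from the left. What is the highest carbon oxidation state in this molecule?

Tallying each carbon's bonds:
C1: 1C, 2O, 1N → 0 + 2 + 1 = +3
C2: 2C, 1H, 1Cl → 0 − 1 + 1 = 0
C3: 2C, 1H, 1Br → 0 − 1 + 1 = 0
C4: 2C, 1H, 1Cl → 0 − 1 + 1 = 0
C5: 1C, 1H, 1O, 1Cl → 0 − 1 + 1 + 1 = +1
The highest value is +3.

+3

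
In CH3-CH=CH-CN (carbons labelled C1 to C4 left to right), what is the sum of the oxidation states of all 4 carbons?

-2

Assign +1 per bond to O/N/halogen, −1 per bond to H or an electropositive element, and 0 per bond to carbon. Tallying each carbon:
C1: 1C, 3H → 0 − 3 = -3
C2: 3C, 1H → 0 − 1 = -1
C3: 3C, 1H → 0 − 1 = -1
C4: 1C, 3N → 0 + 3 = +3
Sum = -3 − 1 − 1 + 3 = -2.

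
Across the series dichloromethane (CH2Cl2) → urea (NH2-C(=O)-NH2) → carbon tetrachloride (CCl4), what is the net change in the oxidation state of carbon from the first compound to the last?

+4

Carbon oxidation states along the series — dichloromethane: 0, urea: +4, carbon tetrachloride: +4.
Net change = +4 − (0) = +4.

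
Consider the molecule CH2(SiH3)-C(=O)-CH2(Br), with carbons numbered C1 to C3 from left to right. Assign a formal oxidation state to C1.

C1 has one bond to C (0), one bond to H (-1), one bond to Si (-1), one bond to H (-1).
Oxidation state = 0 − 1 − 1 − 1 = -3.

-3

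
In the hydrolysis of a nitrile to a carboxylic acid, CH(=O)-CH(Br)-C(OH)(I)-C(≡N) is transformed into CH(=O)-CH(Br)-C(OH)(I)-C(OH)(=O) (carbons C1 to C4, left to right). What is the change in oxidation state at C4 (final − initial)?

Before: C4 has 1 bond to C, 3 bonds to N → oxidation state +3.
After: C4 has 1 bond to C, 3 bonds to O → oxidation state +3.
Δ = +3 − (+3) = 0, so no net redox change at C4.

0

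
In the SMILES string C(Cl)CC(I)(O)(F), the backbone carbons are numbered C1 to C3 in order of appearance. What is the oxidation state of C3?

C3 has one bond to C (0), one bond to I (+1), one bond to O (+1), one bond to F (+1).
Oxidation state = 0 + 1 + 1 + 1 = +3.

+3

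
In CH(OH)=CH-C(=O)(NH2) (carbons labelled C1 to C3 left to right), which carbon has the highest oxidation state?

Each bond to a more electronegative atom (O, N, halogen) counts +1, each bond to a less electronegative atom (H, metal, B, Si) counts −1, and each C–C bond counts 0. Tallying each carbon:
C1: 2C, 1H, 1O → 0 − 1 + 1 = 0
C2: 3C, 1H → 0 − 1 = -1
C3: 1C, 2O, 1N → 0 + 2 + 1 = +3
The most oxidised carbon is C3 at +3.

C3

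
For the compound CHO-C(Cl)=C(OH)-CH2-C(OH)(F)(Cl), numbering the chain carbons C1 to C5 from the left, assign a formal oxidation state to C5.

C5 has one bond to C (0), one bond to O (+1), one bond to F (+1), one bond to Cl (+1).
Oxidation state = 0 + 1 + 1 + 1 = +3.

+3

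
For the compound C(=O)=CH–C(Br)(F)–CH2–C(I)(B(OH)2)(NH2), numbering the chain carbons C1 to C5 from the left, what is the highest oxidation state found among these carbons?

+2

Each bond to a more electronegative atom (O, N, halogen) counts +1, each bond to a less electronegative atom (H, metal, B, Si) counts −1, and each C–C bond counts 0. Tallying each carbon:
C1: 2C, 2O → 0 + 2 = +2
C2: 3C, 1H → 0 − 1 = -1
C3: 2C, 1F, 1Br → 0 + 1 + 1 = +2
C4: 2C, 2H → 0 − 2 = -2
C5: 1C, 1N, 1I, 1B → 0 + 1 + 1 − 1 = +1
The highest value is +2.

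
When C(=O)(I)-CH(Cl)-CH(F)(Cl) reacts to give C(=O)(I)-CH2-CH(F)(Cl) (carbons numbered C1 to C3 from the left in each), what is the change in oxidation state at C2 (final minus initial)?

Before: C2 has 2 bonds to C, 1 bond to H, 1 bond to Cl → oxidation state 0.
After: C2 has 2 bonds to C, 2 bonds to H → oxidation state -2.
Δ = -2 − (0) = -2, so this is a reduction at C2.

-2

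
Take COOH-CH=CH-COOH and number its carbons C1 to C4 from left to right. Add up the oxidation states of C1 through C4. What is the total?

+4

Assign +1 per bond to O/N/halogen, −1 per bond to H or an electropositive element, and 0 per bond to carbon. Tallying each carbon:
C1: 1C, 3O → 0 + 3 = +3
C2: 3C, 1H → 0 − 1 = -1
C3: 3C, 1H → 0 − 1 = -1
C4: 1C, 3O → 0 + 3 = +3
Sum = +3 − 1 − 1 + 3 = +4.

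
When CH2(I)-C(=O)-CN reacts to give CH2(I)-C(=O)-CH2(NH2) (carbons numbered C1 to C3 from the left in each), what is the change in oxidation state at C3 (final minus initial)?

-4

Before: C3 has 1 bond to C, 3 bonds to N → oxidation state +3.
After: C3 has 1 bond to C, 2 bonds to H, 1 bond to N → oxidation state -1.
Δ = -1 − (+3) = -4, so this is a reduction at C3.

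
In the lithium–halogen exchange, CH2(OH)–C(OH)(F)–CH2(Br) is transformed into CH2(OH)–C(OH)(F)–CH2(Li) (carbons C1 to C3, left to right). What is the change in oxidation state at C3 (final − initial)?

Before: C3 has 1 bond to C, 2 bonds to H, 1 bond to Br → oxidation state -1.
After: C3 has 1 bond to C, 2 bonds to H, 1 bond to Li → oxidation state -3.
Δ = -3 − (-1) = -2, so this is a reduction at C3.

-2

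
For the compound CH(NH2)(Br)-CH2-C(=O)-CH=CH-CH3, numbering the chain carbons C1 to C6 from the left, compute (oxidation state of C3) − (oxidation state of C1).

C3: 2C, 2O → 0 + 2 = +2
C1: 1C, 1H, 1N, 1Br → 0 − 1 + 1 + 1 = +1
Difference: +2 − (+1) = +1.

+1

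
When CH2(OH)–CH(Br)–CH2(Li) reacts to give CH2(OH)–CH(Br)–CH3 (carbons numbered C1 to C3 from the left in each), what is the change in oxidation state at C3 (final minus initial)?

0

Before: C3 has 1 bond to C, 2 bonds to H, 1 bond to Li → oxidation state -3.
After: C3 has 1 bond to C, 3 bonds to H → oxidation state -3.
Δ = -3 − (-3) = 0, so no net redox change at C3.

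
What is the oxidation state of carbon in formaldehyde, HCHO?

The carbon has one bond to H (-1), one bond to H (-1), a double bond to O (2×+1 = +2).
Oxidation state = -1 − 1 + 2 = 0.

0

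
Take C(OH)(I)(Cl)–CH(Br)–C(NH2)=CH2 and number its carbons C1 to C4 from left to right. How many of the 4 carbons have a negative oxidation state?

1

Tallying each carbon's bonds:
C1: 1C, 1O, 1Cl, 1I → 0 + 1 + 1 + 1 = +3
C2: 2C, 1H, 1Br → 0 − 1 + 1 = 0
C3: 3C, 1N → 0 + 1 = +1
C4: 2C, 2H → 0 − 2 = -2
1 carbon (C4) meets the condition.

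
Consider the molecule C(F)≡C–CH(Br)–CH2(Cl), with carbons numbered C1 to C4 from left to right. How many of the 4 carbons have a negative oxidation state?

1

Bonds to more-electronegative neighbours contribute +1 each, bonds to H or metals contribute −1 each, and C–C bonds contribute 0. Tallying each carbon:
C1: 3C, 1F → 0 + 1 = +1
C2: 4C → 0 = 0
C3: 2C, 1H, 1Br → 0 − 1 + 1 = 0
C4: 1C, 2H, 1Cl → 0 − 2 + 1 = -1
1 carbon (C4) meets the condition.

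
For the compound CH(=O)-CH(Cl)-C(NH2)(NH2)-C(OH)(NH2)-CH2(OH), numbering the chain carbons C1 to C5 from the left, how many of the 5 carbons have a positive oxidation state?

3

Count +1 for every bond to an atom more electronegative than carbon and −1 for every bond to one less electronegative; C–C bonds are 0. Tallying each carbon:
C1: 1C, 1H, 2O → 0 − 1 + 2 = +1
C2: 2C, 1H, 1Cl → 0 − 1 + 1 = 0
C3: 2C, 2N → 0 + 2 = +2
C4: 2C, 1O, 1N → 0 + 1 + 1 = +2
C5: 1C, 2H, 1O → 0 − 2 + 1 = -1
3 carbons (C1, C3, C4) meet the condition.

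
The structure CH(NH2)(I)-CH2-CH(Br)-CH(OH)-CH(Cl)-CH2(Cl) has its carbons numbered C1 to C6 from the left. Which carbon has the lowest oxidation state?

C2

Tallying each carbon's bonds:
C1: 1C, 1H, 1N, 1I → 0 − 1 + 1 + 1 = +1
C2: 2C, 2H → 0 − 2 = -2
C3: 2C, 1H, 1Br → 0 − 1 + 1 = 0
C4: 2C, 1H, 1O → 0 − 1 + 1 = 0
C5: 2C, 1H, 1Cl → 0 − 1 + 1 = 0
C6: 1C, 2H, 1Cl → 0 − 2 + 1 = -1
The most reduced carbon is C2 at -2.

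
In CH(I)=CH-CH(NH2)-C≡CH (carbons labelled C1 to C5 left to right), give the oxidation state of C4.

0

C4 has one bond to C (0), a triple bond to C (3×0 = 0).
Oxidation state = 0 + 0 = 0.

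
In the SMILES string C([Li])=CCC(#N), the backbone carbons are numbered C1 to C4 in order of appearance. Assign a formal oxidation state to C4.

Bonds to more-electronegative neighbours contribute +1 each, bonds to H or metals contribute −1 each, and C–C bonds contribute 0.
C4 has one bond to C (0), a triple bond to N (3×+1 = +3).
Oxidation state = 0 + 3 = +3.

+3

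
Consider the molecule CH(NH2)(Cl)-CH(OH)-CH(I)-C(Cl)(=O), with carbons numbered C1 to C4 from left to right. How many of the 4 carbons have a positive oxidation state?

Bonds to more-electronegative neighbours contribute +1 each, bonds to H or metals contribute −1 each, and C–C bonds contribute 0. Tallying each carbon:
C1: 1C, 1H, 1N, 1Cl → 0 − 1 + 1 + 1 = +1
C2: 2C, 1H, 1O → 0 − 1 + 1 = 0
C3: 2C, 1H, 1I → 0 − 1 + 1 = 0
C4: 1C, 2O, 1Cl → 0 + 2 + 1 = +3
2 carbons (C1, C4) meet the condition.

2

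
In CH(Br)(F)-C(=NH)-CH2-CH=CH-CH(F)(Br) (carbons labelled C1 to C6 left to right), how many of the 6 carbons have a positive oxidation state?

3

Count +1 for every bond to an atom more electronegative than carbon and −1 for every bond to one less electronegative; C–C bonds are 0. Tallying each carbon:
C1: 1C, 1H, 1F, 1Br → 0 − 1 + 1 + 1 = +1
C2: 2C, 2N → 0 + 2 = +2
C3: 2C, 2H → 0 − 2 = -2
C4: 3C, 1H → 0 − 1 = -1
C5: 3C, 1H → 0 − 1 = -1
C6: 1C, 1H, 1F, 1Br → 0 − 1 + 1 + 1 = +1
3 carbons (C1, C2, C6) meet the condition.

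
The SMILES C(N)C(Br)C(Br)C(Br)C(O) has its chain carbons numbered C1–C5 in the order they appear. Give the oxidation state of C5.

C5 has one bond to C (0), one bond to H (-1), one bond to H (-1), one bond to O (+1).
Oxidation state = 0 − 1 − 1 + 1 = -1.

-1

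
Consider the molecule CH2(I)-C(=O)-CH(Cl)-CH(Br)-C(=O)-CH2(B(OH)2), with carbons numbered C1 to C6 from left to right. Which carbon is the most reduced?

Count +1 for every bond to an atom more electronegative than carbon and −1 for every bond to one less electronegative; C–C bonds are 0. Tallying each carbon:
C1: 1C, 2H, 1I → 0 − 2 + 1 = -1
C2: 2C, 2O → 0 + 2 = +2
C3: 2C, 1H, 1Cl → 0 − 1 + 1 = 0
C4: 2C, 1H, 1Br → 0 − 1 + 1 = 0
C5: 2C, 2O → 0 + 2 = +2
C6: 1C, 2H, 1B → 0 − 2 − 1 = -3
The most reduced carbon is C6 at -3.

C6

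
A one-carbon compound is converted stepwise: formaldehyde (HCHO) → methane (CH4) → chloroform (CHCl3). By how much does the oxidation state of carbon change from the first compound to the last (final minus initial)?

Carbon oxidation states along the series — formaldehyde: 0, methane: -4, chloroform: +2.
Net change = +2 − (0) = +2.

+2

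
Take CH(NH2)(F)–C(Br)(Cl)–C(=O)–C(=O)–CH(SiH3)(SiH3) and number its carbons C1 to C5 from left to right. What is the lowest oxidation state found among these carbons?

Assign +1 per bond to O/N/halogen, −1 per bond to H or an electropositive element, and 0 per bond to carbon. Tallying each carbon:
C1: 1C, 1H, 1N, 1F → 0 − 1 + 1 + 1 = +1
C2: 2C, 1Cl, 1Br → 0 + 1 + 1 = +2
C3: 2C, 2O → 0 + 2 = +2
C4: 2C, 2O → 0 + 2 = +2
C5: 1C, 1H, 2Si → 0 − 1 − 2 = -3
The lowest value is -3.

-3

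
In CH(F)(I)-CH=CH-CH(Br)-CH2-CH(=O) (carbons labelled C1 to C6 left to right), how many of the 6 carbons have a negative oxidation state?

3

Each bond to a more electronegative atom (O, N, halogen) counts +1, each bond to a less electronegative atom (H, metal, B, Si) counts −1, and each C–C bond counts 0. Tallying each carbon:
C1: 1C, 1H, 1F, 1I → 0 − 1 + 1 + 1 = +1
C2: 3C, 1H → 0 − 1 = -1
C3: 3C, 1H → 0 − 1 = -1
C4: 2C, 1H, 1Br → 0 − 1 + 1 = 0
C5: 2C, 2H → 0 − 2 = -2
C6: 1C, 1H, 2O → 0 − 1 + 2 = +1
3 carbons (C2, C3, C5) meet the condition.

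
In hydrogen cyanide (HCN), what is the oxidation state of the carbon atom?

The carbon has one bond to H (-1), a triple bond to N (3×+1 = +3).
Oxidation state = -1 + 3 = +2.

+2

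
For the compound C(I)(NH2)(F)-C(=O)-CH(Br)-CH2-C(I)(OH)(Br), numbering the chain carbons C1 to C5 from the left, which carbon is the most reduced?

Tallying each carbon's bonds:
C1: 1C, 1N, 1F, 1I → 0 + 1 + 1 + 1 = +3
C2: 2C, 2O → 0 + 2 = +2
C3: 2C, 1H, 1Br → 0 − 1 + 1 = 0
C4: 2C, 2H → 0 − 2 = -2
C5: 1C, 1O, 1Br, 1I → 0 + 1 + 1 + 1 = +3
The most reduced carbon is C4 at -2.

C4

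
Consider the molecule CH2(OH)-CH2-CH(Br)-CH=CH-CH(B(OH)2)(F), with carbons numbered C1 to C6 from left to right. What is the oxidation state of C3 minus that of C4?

+1

C3: 2C, 1H, 1Br → 0 − 1 + 1 = 0
C4: 3C, 1H → 0 − 1 = -1
Difference: 0 − (-1) = +1.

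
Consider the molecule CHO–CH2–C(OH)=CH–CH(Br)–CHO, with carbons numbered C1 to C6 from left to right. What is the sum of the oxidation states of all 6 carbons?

0

Each bond to a more electronegative atom (O, N, halogen) counts +1, each bond to a less electronegative atom (H, metal, B, Si) counts −1, and each C–C bond counts 0. Tallying each carbon:
C1: 1C, 1H, 2O → 0 − 1 + 2 = +1
C2: 2C, 2H → 0 − 2 = -2
C3: 3C, 1O → 0 + 1 = +1
C4: 3C, 1H → 0 − 1 = -1
C5: 2C, 1H, 1Br → 0 − 1 + 1 = 0
C6: 1C, 1H, 2O → 0 − 1 + 2 = +1
Sum = +1 − 2 + 1 − 1 + 0 + 1 = 0.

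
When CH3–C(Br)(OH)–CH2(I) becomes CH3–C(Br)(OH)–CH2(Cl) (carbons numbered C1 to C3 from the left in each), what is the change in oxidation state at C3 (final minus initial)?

0

Before: C3 has 1 bond to C, 2 bonds to H, 1 bond to I → oxidation state -1.
After: C3 has 1 bond to C, 2 bonds to H, 1 bond to Cl → oxidation state -1.
Δ = -1 − (-1) = 0, so no net redox change at C3.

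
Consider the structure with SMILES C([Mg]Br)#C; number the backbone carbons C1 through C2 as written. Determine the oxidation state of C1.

-1

Count +1 for every bond to an atom more electronegative than carbon and −1 for every bond to one less electronegative; C–C bonds are 0.
C1 has a triple bond to C (3×0 = 0), one bond to Mg (-1).
Oxidation state = 0 − 1 = -1.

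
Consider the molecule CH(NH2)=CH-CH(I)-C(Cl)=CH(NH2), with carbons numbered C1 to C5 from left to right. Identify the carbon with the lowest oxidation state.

Tallying each carbon's bonds:
C1: 2C, 1H, 1N → 0 − 1 + 1 = 0
C2: 3C, 1H → 0 − 1 = -1
C3: 2C, 1H, 1I → 0 − 1 + 1 = 0
C4: 3C, 1Cl → 0 + 1 = +1
C5: 2C, 1H, 1N → 0 − 1 + 1 = 0
The most reduced carbon is C2 at -1.

C2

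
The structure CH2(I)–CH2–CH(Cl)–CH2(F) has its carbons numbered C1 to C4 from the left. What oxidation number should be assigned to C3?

0

Count +1 for every bond to an atom more electronegative than carbon and −1 for every bond to one less electronegative; C–C bonds are 0.
C3 has one bond to C (0), one bond to C (0), one bond to H (-1), one bond to Cl (+1).
Oxidation state = 0 + 0 − 1 + 1 = 0.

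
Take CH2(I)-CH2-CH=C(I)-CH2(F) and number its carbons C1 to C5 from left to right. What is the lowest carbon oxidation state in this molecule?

-2

Tallying each carbon's bonds:
C1: 1C, 2H, 1I → 0 − 2 + 1 = -1
C2: 2C, 2H → 0 − 2 = -2
C3: 3C, 1H → 0 − 1 = -1
C4: 3C, 1I → 0 + 1 = +1
C5: 1C, 2H, 1F → 0 − 2 + 1 = -1
The lowest value is -2.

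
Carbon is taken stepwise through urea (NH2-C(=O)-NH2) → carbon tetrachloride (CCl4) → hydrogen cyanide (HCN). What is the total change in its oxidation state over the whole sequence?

Carbon oxidation states along the series — urea: +4, carbon tetrachloride: +4, hydrogen cyanide: +2.
Net change = +2 − (+4) = -2.

-2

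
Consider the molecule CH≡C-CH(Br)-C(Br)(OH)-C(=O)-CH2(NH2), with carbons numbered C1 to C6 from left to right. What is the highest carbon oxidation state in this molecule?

Count +1 for every bond to an atom more electronegative than carbon and −1 for every bond to one less electronegative; C–C bonds are 0. Tallying each carbon:
C1: 3C, 1H → 0 − 1 = -1
C2: 4C → 0 = 0
C3: 2C, 1H, 1Br → 0 − 1 + 1 = 0
C4: 2C, 1O, 1Br → 0 + 1 + 1 = +2
C5: 2C, 2O → 0 + 2 = +2
C6: 1C, 2H, 1N → 0 − 2 + 1 = -1
The highest value is +2.

+2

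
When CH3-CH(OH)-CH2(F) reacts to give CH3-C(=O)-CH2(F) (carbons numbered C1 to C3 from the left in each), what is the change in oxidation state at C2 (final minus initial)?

Before: C2 has 2 bonds to C, 1 bond to H, 1 bond to O → oxidation state 0.
After: C2 has 2 bonds to C, 2 bonds to O → oxidation state +2.
Δ = +2 − (0) = +2, so this is an oxidation at C2.

+2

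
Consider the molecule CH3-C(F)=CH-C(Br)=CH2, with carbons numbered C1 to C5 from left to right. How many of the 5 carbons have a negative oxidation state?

Bonds to more-electronegative neighbours contribute +1 each, bonds to H or metals contribute −1 each, and C–C bonds contribute 0. Tallying each carbon:
C1: 1C, 3H → 0 − 3 = -3
C2: 3C, 1F → 0 + 1 = +1
C3: 3C, 1H → 0 − 1 = -1
C4: 3C, 1Br → 0 + 1 = +1
C5: 2C, 2H → 0 − 2 = -2
3 carbons (C1, C3, C5) meet the condition.

3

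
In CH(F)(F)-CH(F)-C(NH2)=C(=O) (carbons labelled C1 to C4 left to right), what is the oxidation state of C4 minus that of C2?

+2

C4: 2C, 2O → 0 + 2 = +2
C2: 2C, 1H, 1F → 0 − 1 + 1 = 0
Difference: +2 − (0) = +2.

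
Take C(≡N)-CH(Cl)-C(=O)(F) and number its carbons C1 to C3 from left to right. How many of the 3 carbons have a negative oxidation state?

Tallying each carbon's bonds:
C1: 1C, 3N → 0 + 3 = +3
C2: 2C, 1H, 1Cl → 0 − 1 + 1 = 0
C3: 1C, 2O, 1F → 0 + 2 + 1 = +3
0 carbons meet the condition.

0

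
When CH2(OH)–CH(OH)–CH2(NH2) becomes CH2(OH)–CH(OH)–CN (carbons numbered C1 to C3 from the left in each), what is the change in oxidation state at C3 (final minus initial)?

Before: C3 has 1 bond to C, 2 bonds to H, 1 bond to N → oxidation state -1.
After: C3 has 1 bond to C, 3 bonds to N → oxidation state +3.
Δ = +3 − (-1) = +4, so this is an oxidation at C3.

+4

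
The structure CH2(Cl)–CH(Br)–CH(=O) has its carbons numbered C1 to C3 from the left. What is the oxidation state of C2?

C2 has one bond to C (0), one bond to C (0), one bond to Br (+1), one bond to H (-1).
Oxidation state = 0 + 0 + 1 − 1 = 0.

0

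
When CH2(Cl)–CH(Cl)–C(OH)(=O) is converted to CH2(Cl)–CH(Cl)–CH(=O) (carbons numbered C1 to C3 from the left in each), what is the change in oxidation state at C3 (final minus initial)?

Before: C3 has 1 bond to C, 3 bonds to O → oxidation state +3.
After: C3 has 1 bond to C, 1 bond to H, 2 bonds to O → oxidation state +1.
Δ = +1 − (+3) = -2, so this is a reduction at C3.

-2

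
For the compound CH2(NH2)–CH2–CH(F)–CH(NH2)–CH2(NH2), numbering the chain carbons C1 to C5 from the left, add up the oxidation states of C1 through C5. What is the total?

-4

Tallying each carbon's bonds:
C1: 1C, 2H, 1N → 0 − 2 + 1 = -1
C2: 2C, 2H → 0 − 2 = -2
C3: 2C, 1H, 1F → 0 − 1 + 1 = 0
C4: 2C, 1H, 1N → 0 − 1 + 1 = 0
C5: 1C, 2H, 1N → 0 − 2 + 1 = -1
Sum = -1 − 2 + 0 + 0 − 1 = -4.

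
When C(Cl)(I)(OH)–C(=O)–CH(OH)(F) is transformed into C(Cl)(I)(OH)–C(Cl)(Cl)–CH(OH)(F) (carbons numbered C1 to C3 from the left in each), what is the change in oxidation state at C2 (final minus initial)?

Before: C2 has 2 bonds to C, 2 bonds to O → oxidation state +2.
After: C2 has 2 bonds to C, 2 bonds to Cl → oxidation state +2.
Δ = +2 − (+2) = 0, so no net redox change at C2.

0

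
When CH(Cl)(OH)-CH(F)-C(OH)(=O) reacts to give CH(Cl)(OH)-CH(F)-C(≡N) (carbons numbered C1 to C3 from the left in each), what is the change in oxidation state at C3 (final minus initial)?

Before: C3 has 1 bond to C, 3 bonds to O → oxidation state +3.
After: C3 has 1 bond to C, 3 bonds to N → oxidation state +3.
Δ = +3 − (+3) = 0, so no net redox change at C3.

0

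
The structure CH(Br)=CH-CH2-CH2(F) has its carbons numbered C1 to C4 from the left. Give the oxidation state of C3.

Count +1 for every bond to an atom more electronegative than carbon and −1 for every bond to one less electronegative; C–C bonds are 0.
C3 has one bond to C (0), one bond to C (0), one bond to H (-1), one bond to H (-1).
Oxidation state = 0 + 0 − 1 − 1 = -2.

-2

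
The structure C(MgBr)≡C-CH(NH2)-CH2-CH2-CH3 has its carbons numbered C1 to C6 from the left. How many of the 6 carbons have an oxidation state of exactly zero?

2

Bonds to more-electronegative neighbours contribute +1 each, bonds to H or metals contribute −1 each, and C–C bonds contribute 0. Tallying each carbon:
C1: 3C, 1Mg → 0 − 1 = -1
C2: 4C → 0 = 0
C3: 2C, 1H, 1N → 0 − 1 + 1 = 0
C4: 2C, 2H → 0 − 2 = -2
C5: 2C, 2H → 0 − 2 = -2
C6: 1C, 3H → 0 − 3 = -3
2 carbons (C2, C3) meet the condition.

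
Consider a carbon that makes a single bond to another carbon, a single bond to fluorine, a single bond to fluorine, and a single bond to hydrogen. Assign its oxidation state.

Each bond to a more electronegative atom (O, N, halogen) counts +1, each bond to a less electronegative atom (H, metal, B, Si) counts −1, and each C–C bond counts 0.
The carbon has one bond to C (0), one bond to H (-1), one bond to F (+1), one bond to F (+1).
Oxidation state = 0 − 1 + 1 + 1 = +1.

+1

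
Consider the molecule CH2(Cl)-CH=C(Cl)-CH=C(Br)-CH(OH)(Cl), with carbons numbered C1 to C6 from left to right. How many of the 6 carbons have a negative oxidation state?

3

Count +1 for every bond to an atom more electronegative than carbon and −1 for every bond to one less electronegative; C–C bonds are 0. Tallying each carbon:
C1: 1C, 2H, 1Cl → 0 − 2 + 1 = -1
C2: 3C, 1H → 0 − 1 = -1
C3: 3C, 1Cl → 0 + 1 = +1
C4: 3C, 1H → 0 − 1 = -1
C5: 3C, 1Br → 0 + 1 = +1
C6: 1C, 1H, 1O, 1Cl → 0 − 1 + 1 + 1 = +1
3 carbons (C1, C2, C4) meet the condition.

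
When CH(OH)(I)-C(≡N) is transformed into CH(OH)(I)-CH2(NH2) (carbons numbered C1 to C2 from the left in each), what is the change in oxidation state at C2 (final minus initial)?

Before: C2 has 1 bond to C, 3 bonds to N → oxidation state +3.
After: C2 has 1 bond to C, 2 bonds to H, 1 bond to N → oxidation state -1.
Δ = -1 − (+3) = -4, so this is a reduction at C2.

-4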